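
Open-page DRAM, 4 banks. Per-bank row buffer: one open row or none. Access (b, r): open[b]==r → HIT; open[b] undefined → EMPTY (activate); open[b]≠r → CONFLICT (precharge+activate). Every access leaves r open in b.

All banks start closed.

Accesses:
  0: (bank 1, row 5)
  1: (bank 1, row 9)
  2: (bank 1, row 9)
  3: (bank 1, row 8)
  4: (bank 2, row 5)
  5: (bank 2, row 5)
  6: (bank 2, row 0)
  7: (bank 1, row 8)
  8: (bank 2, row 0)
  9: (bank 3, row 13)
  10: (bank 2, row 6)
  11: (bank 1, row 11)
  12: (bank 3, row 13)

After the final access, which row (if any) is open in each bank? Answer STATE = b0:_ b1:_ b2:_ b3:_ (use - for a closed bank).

#0 (1,5) E
#1 (1,9) C  (was 5)
#2 (1,9) H  (was 9)
#3 (1,8) C  (was 9)
#4 (2,5) E
#5 (2,5) H  (was 5)
#6 (2,0) C  (was 5)
#7 (1,8) H  (was 8)
#8 (2,0) H  (was 0)
#9 (3,13) E
#10 (2,6) C  (was 0)
#11 (1,11) C  (was 8)
#12 (3,13) H  (was 13)

STATE = b0:- b1:11 b2:6 b3:13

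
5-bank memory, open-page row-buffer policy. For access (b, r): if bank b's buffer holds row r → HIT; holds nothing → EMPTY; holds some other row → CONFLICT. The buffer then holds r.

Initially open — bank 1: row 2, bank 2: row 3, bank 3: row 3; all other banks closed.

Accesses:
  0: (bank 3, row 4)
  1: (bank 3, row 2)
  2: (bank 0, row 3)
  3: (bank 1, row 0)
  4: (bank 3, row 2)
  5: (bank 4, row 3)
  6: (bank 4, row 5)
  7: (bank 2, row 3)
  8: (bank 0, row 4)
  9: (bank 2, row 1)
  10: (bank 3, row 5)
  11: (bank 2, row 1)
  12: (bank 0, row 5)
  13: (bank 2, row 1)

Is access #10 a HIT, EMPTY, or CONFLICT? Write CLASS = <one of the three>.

CLASS = CONFLICT

step 0: bank3 3->4 [CONFLICT]
step 1: bank3 4->2 [CONFLICT]
step 2: bank0 None->3 [EMPTY]
step 3: bank1 2->0 [CONFLICT]
step 4: bank3 2->2 [HIT]
step 5: bank4 None->3 [EMPTY]
step 6: bank4 3->5 [CONFLICT]
step 7: bank2 3->3 [HIT]
step 8: bank0 3->4 [CONFLICT]
step 9: bank2 3->1 [CONFLICT]
step 10: bank3 2->5 [CONFLICT]
step 11: bank2 1->1 [HIT]
step 12: bank0 4->5 [CONFLICT]
step 13: bank2 1->1 [HIT]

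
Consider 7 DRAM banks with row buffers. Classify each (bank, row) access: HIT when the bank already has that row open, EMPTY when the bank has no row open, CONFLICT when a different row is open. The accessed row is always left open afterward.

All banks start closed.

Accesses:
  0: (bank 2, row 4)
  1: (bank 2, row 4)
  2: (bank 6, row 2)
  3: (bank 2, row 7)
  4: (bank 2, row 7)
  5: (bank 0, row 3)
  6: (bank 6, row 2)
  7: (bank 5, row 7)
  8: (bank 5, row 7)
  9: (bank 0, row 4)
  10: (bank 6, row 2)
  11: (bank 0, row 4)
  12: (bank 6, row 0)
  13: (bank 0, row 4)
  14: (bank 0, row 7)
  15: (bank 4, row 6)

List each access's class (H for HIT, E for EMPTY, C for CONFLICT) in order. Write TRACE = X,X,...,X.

#0 (2,4) E
#1 (2,4) H  (was 4)
#2 (6,2) E
#3 (2,7) C  (was 4)
#4 (2,7) H  (was 7)
#5 (0,3) E
#6 (6,2) H  (was 2)
#7 (5,7) E
#8 (5,7) H  (was 7)
#9 (0,4) C  (was 3)
#10 (6,2) H  (was 2)
#11 (0,4) H  (was 4)
#12 (6,0) C  (was 2)
#13 (0,4) H  (was 4)
#14 (0,7) C  (was 4)
#15 (4,6) E

TRACE = E,H,E,C,H,E,H,E,H,C,H,H,C,H,C,E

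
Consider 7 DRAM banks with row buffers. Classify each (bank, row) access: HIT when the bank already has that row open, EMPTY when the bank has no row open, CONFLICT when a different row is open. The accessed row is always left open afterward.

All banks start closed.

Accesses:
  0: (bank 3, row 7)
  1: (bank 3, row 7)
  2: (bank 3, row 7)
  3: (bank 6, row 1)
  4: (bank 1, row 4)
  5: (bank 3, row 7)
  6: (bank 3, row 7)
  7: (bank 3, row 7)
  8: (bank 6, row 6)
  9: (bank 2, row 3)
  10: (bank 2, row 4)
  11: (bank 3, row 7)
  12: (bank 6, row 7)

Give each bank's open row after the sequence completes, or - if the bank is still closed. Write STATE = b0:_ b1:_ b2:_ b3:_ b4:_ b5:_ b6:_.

  [0] b3 r7: no row ⇒ E
  [1] b3 r7: had r7 ⇒ H
  [2] b3 r7: had r7 ⇒ H
  [3] b6 r1: no row ⇒ E
  [4] b1 r4: no row ⇒ E
  [5] b3 r7: had r7 ⇒ H
  [6] b3 r7: had r7 ⇒ H
  [7] b3 r7: had r7 ⇒ H
  [8] b6 r6: had r1 ⇒ C
  [9] b2 r3: no row ⇒ E
  [10] b2 r4: had r3 ⇒ C
  [11] b3 r7: had r7 ⇒ H
  [12] b6 r7: had r6 ⇒ C

STATE = b0:- b1:4 b2:4 b3:7 b4:- b5:- b6:7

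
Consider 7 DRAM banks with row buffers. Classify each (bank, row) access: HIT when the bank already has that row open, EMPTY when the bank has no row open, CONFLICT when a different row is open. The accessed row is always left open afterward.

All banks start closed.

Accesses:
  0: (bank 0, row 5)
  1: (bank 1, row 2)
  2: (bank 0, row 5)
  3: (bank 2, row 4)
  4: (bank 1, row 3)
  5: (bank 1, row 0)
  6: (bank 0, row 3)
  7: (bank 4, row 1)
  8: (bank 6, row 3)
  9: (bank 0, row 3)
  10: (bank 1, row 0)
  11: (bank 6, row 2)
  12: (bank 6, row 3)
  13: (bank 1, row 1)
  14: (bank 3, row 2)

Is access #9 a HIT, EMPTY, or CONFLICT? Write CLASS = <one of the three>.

step 0: bank0 None->5 [EMPTY]
step 1: bank1 None->2 [EMPTY]
step 2: bank0 5->5 [HIT]
step 3: bank2 None->4 [EMPTY]
step 4: bank1 2->3 [CONFLICT]
step 5: bank1 3->0 [CONFLICT]
step 6: bank0 5->3 [CONFLICT]
step 7: bank4 None->1 [EMPTY]
step 8: bank6 None->3 [EMPTY]
step 9: bank0 3->3 [HIT]
step 10: bank1 0->0 [HIT]
step 11: bank6 3->2 [CONFLICT]
step 12: bank6 2->3 [CONFLICT]
step 13: bank1 0->1 [CONFLICT]
step 14: bank3 None->2 [EMPTY]

CLASS = HIT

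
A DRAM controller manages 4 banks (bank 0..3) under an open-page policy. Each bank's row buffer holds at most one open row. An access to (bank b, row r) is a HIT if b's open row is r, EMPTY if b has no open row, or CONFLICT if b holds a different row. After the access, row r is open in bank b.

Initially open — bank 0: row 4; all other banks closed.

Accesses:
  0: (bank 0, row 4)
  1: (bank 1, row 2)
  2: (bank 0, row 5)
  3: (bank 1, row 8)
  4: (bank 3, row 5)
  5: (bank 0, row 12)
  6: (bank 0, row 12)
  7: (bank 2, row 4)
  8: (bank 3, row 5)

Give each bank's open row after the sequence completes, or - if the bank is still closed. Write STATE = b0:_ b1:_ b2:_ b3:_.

STATE = b0:12 b1:8 b2:4 b3:5

0: bank 0 row 4 — prev 4 → HIT
1: bank 1 row 2 — prev None → EMPTY
2: bank 0 row 5 — prev 4 → CONFLICT
3: bank 1 row 8 — prev 2 → CONFLICT
4: bank 3 row 5 — prev None → EMPTY
5: bank 0 row 12 — prev 5 → CONFLICT
6: bank 0 row 12 — prev 12 → HIT
7: bank 2 row 4 — prev None → EMPTY
8: bank 3 row 5 — prev 5 → HIT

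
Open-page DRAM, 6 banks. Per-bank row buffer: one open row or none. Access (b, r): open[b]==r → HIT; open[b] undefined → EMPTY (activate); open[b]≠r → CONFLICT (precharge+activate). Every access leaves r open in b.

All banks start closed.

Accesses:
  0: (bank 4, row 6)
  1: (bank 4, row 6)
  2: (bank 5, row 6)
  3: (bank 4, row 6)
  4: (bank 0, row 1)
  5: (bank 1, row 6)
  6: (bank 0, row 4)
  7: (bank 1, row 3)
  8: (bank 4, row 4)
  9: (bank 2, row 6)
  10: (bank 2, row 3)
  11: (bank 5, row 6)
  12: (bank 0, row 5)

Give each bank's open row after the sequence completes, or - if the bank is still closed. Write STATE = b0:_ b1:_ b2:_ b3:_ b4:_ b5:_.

0: bank 4 row 6 — prev None → EMPTY
1: bank 4 row 6 — prev 6 → HIT
2: bank 5 row 6 — prev None → EMPTY
3: bank 4 row 6 — prev 6 → HIT
4: bank 0 row 1 — prev None → EMPTY
5: bank 1 row 6 — prev None → EMPTY
6: bank 0 row 4 — prev 1 → CONFLICT
7: bank 1 row 3 — prev 6 → CONFLICT
8: bank 4 row 4 — prev 6 → CONFLICT
9: bank 2 row 6 — prev None → EMPTY
10: bank 2 row 3 — prev 6 → CONFLICT
11: bank 5 row 6 — prev 6 → HIT
12: bank 0 row 5 — prev 4 → CONFLICT

STATE = b0:5 b1:3 b2:3 b3:- b4:4 b5:6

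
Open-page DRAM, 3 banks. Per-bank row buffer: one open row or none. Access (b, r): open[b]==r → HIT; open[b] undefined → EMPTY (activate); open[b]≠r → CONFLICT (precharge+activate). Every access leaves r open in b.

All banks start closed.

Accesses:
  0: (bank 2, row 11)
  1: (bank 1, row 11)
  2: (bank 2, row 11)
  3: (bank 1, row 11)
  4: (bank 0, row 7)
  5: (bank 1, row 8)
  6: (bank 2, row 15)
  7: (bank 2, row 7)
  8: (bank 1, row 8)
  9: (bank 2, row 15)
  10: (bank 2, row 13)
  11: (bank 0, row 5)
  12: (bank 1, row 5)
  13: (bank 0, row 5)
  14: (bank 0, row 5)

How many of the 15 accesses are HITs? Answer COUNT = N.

step 0: bank2 None->11 [EMPTY]
step 1: bank1 None->11 [EMPTY]
step 2: bank2 11->11 [HIT]
step 3: bank1 11->11 [HIT]
step 4: bank0 None->7 [EMPTY]
step 5: bank1 11->8 [CONFLICT]
step 6: bank2 11->15 [CONFLICT]
step 7: bank2 15->7 [CONFLICT]
step 8: bank1 8->8 [HIT]
step 9: bank2 7->15 [CONFLICT]
step 10: bank2 15->13 [CONFLICT]
step 11: bank0 7->5 [CONFLICT]
step 12: bank1 8->5 [CONFLICT]
step 13: bank0 5->5 [HIT]
step 14: bank0 5->5 [HIT]

COUNT = 5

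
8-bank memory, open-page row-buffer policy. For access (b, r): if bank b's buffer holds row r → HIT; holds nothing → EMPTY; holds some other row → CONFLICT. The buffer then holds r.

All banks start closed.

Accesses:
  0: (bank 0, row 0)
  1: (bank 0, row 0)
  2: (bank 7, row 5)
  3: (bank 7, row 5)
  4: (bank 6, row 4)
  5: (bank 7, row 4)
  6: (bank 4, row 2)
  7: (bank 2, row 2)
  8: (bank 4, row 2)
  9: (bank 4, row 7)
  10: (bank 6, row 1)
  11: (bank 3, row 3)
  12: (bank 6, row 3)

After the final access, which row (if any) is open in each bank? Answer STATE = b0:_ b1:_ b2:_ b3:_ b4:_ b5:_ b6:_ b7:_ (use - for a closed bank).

0: bank 0 row 0 — prev None → EMPTY
1: bank 0 row 0 — prev 0 → HIT
2: bank 7 row 5 — prev None → EMPTY
3: bank 7 row 5 — prev 5 → HIT
4: bank 6 row 4 — prev None → EMPTY
5: bank 7 row 4 — prev 5 → CONFLICT
6: bank 4 row 2 — prev None → EMPTY
7: bank 2 row 2 — prev None → EMPTY
8: bank 4 row 2 — prev 2 → HIT
9: bank 4 row 7 — prev 2 → CONFLICT
10: bank 6 row 1 — prev 4 → CONFLICT
11: bank 3 row 3 — prev None → EMPTY
12: bank 6 row 3 — prev 1 → CONFLICT

STATE = b0:0 b1:- b2:2 b3:3 b4:7 b5:- b6:3 b7:4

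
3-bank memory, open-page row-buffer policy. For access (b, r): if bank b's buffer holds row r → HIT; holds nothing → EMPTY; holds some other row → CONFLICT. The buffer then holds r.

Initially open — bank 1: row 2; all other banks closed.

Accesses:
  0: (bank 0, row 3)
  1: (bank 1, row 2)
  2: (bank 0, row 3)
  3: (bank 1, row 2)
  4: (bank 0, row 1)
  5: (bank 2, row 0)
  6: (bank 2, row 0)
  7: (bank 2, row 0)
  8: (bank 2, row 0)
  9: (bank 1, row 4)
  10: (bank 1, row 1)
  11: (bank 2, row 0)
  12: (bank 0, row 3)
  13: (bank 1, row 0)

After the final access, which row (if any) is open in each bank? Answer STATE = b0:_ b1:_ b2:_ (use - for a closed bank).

  [0] b0 r3: no row ⇒ E
  [1] b1 r2: had r2 ⇒ H
  [2] b0 r3: had r3 ⇒ H
  [3] b1 r2: had r2 ⇒ H
  [4] b0 r1: had r3 ⇒ C
  [5] b2 r0: no row ⇒ E
  [6] b2 r0: had r0 ⇒ H
  [7] b2 r0: had r0 ⇒ H
  [8] b2 r0: had r0 ⇒ H
  [9] b1 r4: had r2 ⇒ C
  [10] b1 r1: had r4 ⇒ C
  [11] b2 r0: had r0 ⇒ H
  [12] b0 r3: had r1 ⇒ C
  [13] b1 r0: had r1 ⇒ C

STATE = b0:3 b1:0 b2:0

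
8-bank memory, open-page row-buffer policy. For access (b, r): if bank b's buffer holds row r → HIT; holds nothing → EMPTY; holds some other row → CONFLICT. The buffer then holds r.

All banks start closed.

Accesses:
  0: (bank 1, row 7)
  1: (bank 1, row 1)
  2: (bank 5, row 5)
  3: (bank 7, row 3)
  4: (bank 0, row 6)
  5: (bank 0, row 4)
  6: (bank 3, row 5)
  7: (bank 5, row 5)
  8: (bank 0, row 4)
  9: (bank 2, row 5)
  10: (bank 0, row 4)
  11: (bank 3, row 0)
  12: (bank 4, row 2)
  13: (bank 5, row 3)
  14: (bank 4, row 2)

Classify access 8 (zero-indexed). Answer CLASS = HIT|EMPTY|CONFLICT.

#0 (1,7) E
#1 (1,1) C  (was 7)
#2 (5,5) E
#3 (7,3) E
#4 (0,6) E
#5 (0,4) C  (was 6)
#6 (3,5) E
#7 (5,5) H  (was 5)
#8 (0,4) H  (was 4)
#9 (2,5) E
#10 (0,4) H  (was 4)
#11 (3,0) C  (was 5)
#12 (4,2) E
#13 (5,3) C  (was 5)
#14 (4,2) H  (was 2)

CLASS = HIT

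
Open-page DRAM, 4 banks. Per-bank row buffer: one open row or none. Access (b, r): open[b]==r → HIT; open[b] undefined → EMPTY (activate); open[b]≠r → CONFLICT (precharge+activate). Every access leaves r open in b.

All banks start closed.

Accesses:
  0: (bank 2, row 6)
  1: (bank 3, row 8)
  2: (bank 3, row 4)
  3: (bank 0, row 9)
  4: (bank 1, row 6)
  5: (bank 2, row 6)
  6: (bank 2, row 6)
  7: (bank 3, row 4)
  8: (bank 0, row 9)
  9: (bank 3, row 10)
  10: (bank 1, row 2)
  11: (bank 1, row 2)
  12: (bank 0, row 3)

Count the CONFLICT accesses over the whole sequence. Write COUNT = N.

COUNT = 4

#0 (2,6) E
#1 (3,8) E
#2 (3,4) C  (was 8)
#3 (0,9) E
#4 (1,6) E
#5 (2,6) H  (was 6)
#6 (2,6) H  (was 6)
#7 (3,4) H  (was 4)
#8 (0,9) H  (was 9)
#9 (3,10) C  (was 4)
#10 (1,2) C  (was 6)
#11 (1,2) H  (was 2)
#12 (0,3) C  (was 9)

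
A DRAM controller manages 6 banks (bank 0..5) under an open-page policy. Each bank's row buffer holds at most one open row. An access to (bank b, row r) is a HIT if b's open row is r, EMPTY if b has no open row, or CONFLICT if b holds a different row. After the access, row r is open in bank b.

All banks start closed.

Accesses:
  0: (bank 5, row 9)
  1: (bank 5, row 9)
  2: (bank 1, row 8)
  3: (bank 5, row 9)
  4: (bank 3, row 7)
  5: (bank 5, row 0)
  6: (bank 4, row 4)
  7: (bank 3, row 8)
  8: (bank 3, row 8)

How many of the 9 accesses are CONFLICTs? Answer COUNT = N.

step 0: bank5 None->9 [EMPTY]
step 1: bank5 9->9 [HIT]
step 2: bank1 None->8 [EMPTY]
step 3: bank5 9->9 [HIT]
step 4: bank3 None->7 [EMPTY]
step 5: bank5 9->0 [CONFLICT]
step 6: bank4 None->4 [EMPTY]
step 7: bank3 7->8 [CONFLICT]
step 8: bank3 8->8 [HIT]

COUNT = 2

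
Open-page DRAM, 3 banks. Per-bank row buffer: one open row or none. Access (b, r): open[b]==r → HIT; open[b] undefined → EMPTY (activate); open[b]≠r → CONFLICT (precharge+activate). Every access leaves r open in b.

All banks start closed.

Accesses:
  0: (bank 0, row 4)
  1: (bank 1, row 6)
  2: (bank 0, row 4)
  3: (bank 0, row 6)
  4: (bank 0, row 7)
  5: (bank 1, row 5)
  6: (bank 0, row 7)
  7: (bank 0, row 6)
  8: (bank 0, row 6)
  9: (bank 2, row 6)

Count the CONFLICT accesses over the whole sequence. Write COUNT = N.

0: bank 0 row 4 — prev None → EMPTY
1: bank 1 row 6 — prev None → EMPTY
2: bank 0 row 4 — prev 4 → HIT
3: bank 0 row 6 — prev 4 → CONFLICT
4: bank 0 row 7 — prev 6 → CONFLICT
5: bank 1 row 5 — prev 6 → CONFLICT
6: bank 0 row 7 — prev 7 → HIT
7: bank 0 row 6 — prev 7 → CONFLICT
8: bank 0 row 6 — prev 6 → HIT
9: bank 2 row 6 — prev None → EMPTY

COUNT = 4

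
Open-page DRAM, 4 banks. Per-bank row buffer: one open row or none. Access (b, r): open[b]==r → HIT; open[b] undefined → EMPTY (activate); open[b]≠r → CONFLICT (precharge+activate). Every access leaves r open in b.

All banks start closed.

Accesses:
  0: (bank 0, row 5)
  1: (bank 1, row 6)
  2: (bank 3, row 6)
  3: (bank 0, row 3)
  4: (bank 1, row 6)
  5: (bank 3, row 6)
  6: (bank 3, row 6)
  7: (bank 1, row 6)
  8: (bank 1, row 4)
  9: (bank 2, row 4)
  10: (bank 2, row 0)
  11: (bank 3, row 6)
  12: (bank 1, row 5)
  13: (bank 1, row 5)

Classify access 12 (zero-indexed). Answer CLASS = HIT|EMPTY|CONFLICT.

step 0: bank0 None->5 [EMPTY]
step 1: bank1 None->6 [EMPTY]
step 2: bank3 None->6 [EMPTY]
step 3: bank0 5->3 [CONFLICT]
step 4: bank1 6->6 [HIT]
step 5: bank3 6->6 [HIT]
step 6: bank3 6->6 [HIT]
step 7: bank1 6->6 [HIT]
step 8: bank1 6->4 [CONFLICT]
step 9: bank2 None->4 [EMPTY]
step 10: bank2 4->0 [CONFLICT]
step 11: bank3 6->6 [HIT]
step 12: bank1 4->5 [CONFLICT]
step 13: bank1 5->5 [HIT]

CLASS = CONFLICT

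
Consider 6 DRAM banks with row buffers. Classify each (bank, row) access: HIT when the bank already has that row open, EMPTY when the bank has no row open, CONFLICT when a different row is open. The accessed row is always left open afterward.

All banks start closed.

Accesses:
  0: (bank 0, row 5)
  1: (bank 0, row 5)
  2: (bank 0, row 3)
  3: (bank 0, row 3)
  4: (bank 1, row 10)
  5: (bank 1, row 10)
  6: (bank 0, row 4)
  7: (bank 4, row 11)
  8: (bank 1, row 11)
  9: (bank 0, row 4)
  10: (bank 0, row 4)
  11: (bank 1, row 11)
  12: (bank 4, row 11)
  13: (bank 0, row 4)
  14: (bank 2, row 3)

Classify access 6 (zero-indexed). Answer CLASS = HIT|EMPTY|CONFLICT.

CLASS = CONFLICT

0: bank 0 row 5 — prev None → EMPTY
1: bank 0 row 5 — prev 5 → HIT
2: bank 0 row 3 — prev 5 → CONFLICT
3: bank 0 row 3 — prev 3 → HIT
4: bank 1 row 10 — prev None → EMPTY
5: bank 1 row 10 — prev 10 → HIT
6: bank 0 row 4 — prev 3 → CONFLICT
7: bank 4 row 11 — prev None → EMPTY
8: bank 1 row 11 — prev 10 → CONFLICT
9: bank 0 row 4 — prev 4 → HIT
10: bank 0 row 4 — prev 4 → HIT
11: bank 1 row 11 — prev 11 → HIT
12: bank 4 row 11 — prev 11 → HIT
13: bank 0 row 4 — prev 4 → HIT
14: bank 2 row 3 — prev None → EMPTY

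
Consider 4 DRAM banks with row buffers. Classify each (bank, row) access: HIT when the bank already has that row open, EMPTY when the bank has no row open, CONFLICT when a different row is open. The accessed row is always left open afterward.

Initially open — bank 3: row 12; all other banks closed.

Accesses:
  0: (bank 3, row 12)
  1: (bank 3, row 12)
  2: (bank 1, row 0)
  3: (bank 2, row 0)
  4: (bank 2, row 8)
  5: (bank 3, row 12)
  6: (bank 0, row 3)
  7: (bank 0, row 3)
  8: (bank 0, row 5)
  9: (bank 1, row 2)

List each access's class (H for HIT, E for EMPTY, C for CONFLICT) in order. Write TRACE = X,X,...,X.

0: bank 3 row 12 — prev 12 → HIT
1: bank 3 row 12 — prev 12 → HIT
2: bank 1 row 0 — prev None → EMPTY
3: bank 2 row 0 — prev None → EMPTY
4: bank 2 row 8 — prev 0 → CONFLICT
5: bank 3 row 12 — prev 12 → HIT
6: bank 0 row 3 — prev None → EMPTY
7: bank 0 row 3 — prev 3 → HIT
8: bank 0 row 5 — prev 3 → CONFLICT
9: bank 1 row 2 — prev 0 → CONFLICT

TRACE = H,H,E,E,C,H,E,H,C,C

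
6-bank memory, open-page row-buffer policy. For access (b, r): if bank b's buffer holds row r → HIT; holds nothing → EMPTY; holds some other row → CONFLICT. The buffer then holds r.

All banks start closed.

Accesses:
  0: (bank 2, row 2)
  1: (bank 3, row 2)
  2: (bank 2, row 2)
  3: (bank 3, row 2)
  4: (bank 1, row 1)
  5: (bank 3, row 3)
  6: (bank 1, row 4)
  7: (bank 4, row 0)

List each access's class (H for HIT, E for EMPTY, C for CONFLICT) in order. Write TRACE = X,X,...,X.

#0 (2,2) E
#1 (3,2) E
#2 (2,2) H  (was 2)
#3 (3,2) H  (was 2)
#4 (1,1) E
#5 (3,3) C  (was 2)
#6 (1,4) C  (was 1)
#7 (4,0) E

TRACE = E,E,H,H,E,C,C,E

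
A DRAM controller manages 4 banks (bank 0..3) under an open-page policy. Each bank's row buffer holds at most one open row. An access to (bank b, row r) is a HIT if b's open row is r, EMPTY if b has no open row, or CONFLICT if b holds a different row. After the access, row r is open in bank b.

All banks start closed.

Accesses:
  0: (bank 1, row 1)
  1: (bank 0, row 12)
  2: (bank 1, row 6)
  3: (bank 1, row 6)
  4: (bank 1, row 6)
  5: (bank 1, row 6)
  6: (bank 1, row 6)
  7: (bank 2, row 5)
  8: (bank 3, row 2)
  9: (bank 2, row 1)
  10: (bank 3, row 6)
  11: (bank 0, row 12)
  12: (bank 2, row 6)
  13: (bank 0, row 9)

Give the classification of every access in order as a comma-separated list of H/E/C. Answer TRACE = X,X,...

  [0] b1 r1: no row ⇒ E
  [1] b0 r12: no row ⇒ E
  [2] b1 r6: had r1 ⇒ C
  [3] b1 r6: had r6 ⇒ H
  [4] b1 r6: had r6 ⇒ H
  [5] b1 r6: had r6 ⇒ H
  [6] b1 r6: had r6 ⇒ H
  [7] b2 r5: no row ⇒ E
  [8] b3 r2: no row ⇒ E
  [9] b2 r1: had r5 ⇒ C
  [10] b3 r6: had r2 ⇒ C
  [11] b0 r12: had r12 ⇒ H
  [12] b2 r6: had r1 ⇒ C
  [13] b0 r9: had r12 ⇒ C

TRACE = E,E,C,H,H,H,H,E,E,C,C,H,C,C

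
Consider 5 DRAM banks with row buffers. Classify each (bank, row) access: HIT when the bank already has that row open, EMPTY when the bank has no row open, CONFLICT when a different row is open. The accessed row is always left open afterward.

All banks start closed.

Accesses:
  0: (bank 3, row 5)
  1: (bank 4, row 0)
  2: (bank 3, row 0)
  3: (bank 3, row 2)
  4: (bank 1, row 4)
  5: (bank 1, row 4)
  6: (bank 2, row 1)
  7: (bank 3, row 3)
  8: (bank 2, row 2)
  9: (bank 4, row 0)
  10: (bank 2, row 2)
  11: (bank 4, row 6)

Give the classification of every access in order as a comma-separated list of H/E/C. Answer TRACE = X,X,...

0: bank 3 row 5 — prev None → EMPTY
1: bank 4 row 0 — prev None → EMPTY
2: bank 3 row 0 — prev 5 → CONFLICT
3: bank 3 row 2 — prev 0 → CONFLICT
4: bank 1 row 4 — prev None → EMPTY
5: bank 1 row 4 — prev 4 → HIT
6: bank 2 row 1 — prev None → EMPTY
7: bank 3 row 3 — prev 2 → CONFLICT
8: bank 2 row 2 — prev 1 → CONFLICT
9: bank 4 row 0 — prev 0 → HIT
10: bank 2 row 2 — prev 2 → HIT
11: bank 4 row 6 — prev 0 → CONFLICT

TRACE = E,E,C,C,E,H,E,C,C,H,H,C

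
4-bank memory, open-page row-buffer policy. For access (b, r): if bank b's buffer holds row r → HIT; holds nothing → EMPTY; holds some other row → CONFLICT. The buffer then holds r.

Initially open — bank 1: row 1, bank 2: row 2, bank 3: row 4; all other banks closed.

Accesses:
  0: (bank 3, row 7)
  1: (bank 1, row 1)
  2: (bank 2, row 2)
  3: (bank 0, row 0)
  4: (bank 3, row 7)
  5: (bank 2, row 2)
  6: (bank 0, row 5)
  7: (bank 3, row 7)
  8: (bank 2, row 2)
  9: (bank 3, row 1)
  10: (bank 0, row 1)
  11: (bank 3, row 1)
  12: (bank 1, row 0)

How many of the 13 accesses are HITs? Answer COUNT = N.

COUNT = 7

0: bank 3 row 7 — prev 4 → CONFLICT
1: bank 1 row 1 — prev 1 → HIT
2: bank 2 row 2 — prev 2 → HIT
3: bank 0 row 0 — prev None → EMPTY
4: bank 3 row 7 — prev 7 → HIT
5: bank 2 row 2 — prev 2 → HIT
6: bank 0 row 5 — prev 0 → CONFLICT
7: bank 3 row 7 — prev 7 → HIT
8: bank 2 row 2 — prev 2 → HIT
9: bank 3 row 1 — prev 7 → CONFLICT
10: bank 0 row 1 — prev 5 → CONFLICT
11: bank 3 row 1 — prev 1 → HIT
12: bank 1 row 0 — prev 1 → CONFLICT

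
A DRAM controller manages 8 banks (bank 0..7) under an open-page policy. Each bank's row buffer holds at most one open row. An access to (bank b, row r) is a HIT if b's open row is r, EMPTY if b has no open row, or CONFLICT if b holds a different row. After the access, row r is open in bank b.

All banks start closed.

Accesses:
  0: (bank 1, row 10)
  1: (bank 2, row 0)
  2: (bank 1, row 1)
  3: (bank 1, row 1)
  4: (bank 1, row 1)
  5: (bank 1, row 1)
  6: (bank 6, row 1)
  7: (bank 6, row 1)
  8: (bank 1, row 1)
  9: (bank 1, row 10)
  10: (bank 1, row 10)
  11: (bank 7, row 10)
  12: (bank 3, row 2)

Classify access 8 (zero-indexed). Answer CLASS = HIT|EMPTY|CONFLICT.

  [0] b1 r10: no row ⇒ E
  [1] b2 r0: no row ⇒ E
  [2] b1 r1: had r10 ⇒ C
  [3] b1 r1: had r1 ⇒ H
  [4] b1 r1: had r1 ⇒ H
  [5] b1 r1: had r1 ⇒ H
  [6] b6 r1: no row ⇒ E
  [7] b6 r1: had r1 ⇒ H
  [8] b1 r1: had r1 ⇒ H
  [9] b1 r10: had r1 ⇒ C
  [10] b1 r10: had r10 ⇒ H
  [11] b7 r10: no row ⇒ E
  [12] b3 r2: no row ⇒ E

CLASS = HIT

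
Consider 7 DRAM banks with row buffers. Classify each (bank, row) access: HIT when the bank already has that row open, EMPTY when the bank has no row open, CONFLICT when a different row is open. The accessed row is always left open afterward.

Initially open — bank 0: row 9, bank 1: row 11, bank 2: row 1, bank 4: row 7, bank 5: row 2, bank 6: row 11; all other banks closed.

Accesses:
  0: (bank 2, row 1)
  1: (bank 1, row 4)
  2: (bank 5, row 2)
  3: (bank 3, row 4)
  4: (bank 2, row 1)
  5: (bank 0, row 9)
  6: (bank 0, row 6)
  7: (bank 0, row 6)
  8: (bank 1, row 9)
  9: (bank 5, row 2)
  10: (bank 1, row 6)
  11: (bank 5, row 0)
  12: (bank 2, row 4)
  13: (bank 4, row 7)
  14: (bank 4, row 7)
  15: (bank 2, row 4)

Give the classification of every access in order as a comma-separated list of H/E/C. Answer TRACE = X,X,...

#0 (2,1) H  (was 1)
#1 (1,4) C  (was 11)
#2 (5,2) H  (was 2)
#3 (3,4) E
#4 (2,1) H  (was 1)
#5 (0,9) H  (was 9)
#6 (0,6) C  (was 9)
#7 (0,6) H  (was 6)
#8 (1,9) C  (was 4)
#9 (5,2) H  (was 2)
#10 (1,6) C  (was 9)
#11 (5,0) C  (was 2)
#12 (2,4) C  (was 1)
#13 (4,7) H  (was 7)
#14 (4,7) H  (was 7)
#15 (2,4) H  (was 4)

TRACE = H,C,H,E,H,H,C,H,C,H,C,C,C,H,H,H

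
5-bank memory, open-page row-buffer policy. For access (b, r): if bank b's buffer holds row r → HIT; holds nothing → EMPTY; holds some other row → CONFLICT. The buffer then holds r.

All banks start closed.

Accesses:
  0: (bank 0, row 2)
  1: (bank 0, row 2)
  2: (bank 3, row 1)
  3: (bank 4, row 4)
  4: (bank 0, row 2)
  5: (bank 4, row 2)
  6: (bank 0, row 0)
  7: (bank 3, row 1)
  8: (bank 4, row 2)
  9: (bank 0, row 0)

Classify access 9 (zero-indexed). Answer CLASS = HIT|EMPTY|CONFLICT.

step 0: bank0 None->2 [EMPTY]
step 1: bank0 2->2 [HIT]
step 2: bank3 None->1 [EMPTY]
step 3: bank4 None->4 [EMPTY]
step 4: bank0 2->2 [HIT]
step 5: bank4 4->2 [CONFLICT]
step 6: bank0 2->0 [CONFLICT]
step 7: bank3 1->1 [HIT]
step 8: bank4 2->2 [HIT]
step 9: bank0 0->0 [HIT]

CLASS = HIT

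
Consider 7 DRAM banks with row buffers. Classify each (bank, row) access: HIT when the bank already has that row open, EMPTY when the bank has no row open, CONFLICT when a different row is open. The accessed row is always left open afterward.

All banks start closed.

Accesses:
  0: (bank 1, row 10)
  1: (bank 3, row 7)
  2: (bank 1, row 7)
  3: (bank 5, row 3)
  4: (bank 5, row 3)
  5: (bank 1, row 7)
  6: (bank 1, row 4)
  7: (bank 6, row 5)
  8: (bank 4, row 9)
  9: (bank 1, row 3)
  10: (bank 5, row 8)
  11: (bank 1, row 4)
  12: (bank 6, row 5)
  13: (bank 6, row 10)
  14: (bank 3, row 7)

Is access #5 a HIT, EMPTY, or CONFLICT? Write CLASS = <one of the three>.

CLASS = HIT

step 0: bank1 None->10 [EMPTY]
step 1: bank3 None->7 [EMPTY]
step 2: bank1 10->7 [CONFLICT]
step 3: bank5 None->3 [EMPTY]
step 4: bank5 3->3 [HIT]
step 5: bank1 7->7 [HIT]
step 6: bank1 7->4 [CONFLICT]
step 7: bank6 None->5 [EMPTY]
step 8: bank4 None->9 [EMPTY]
step 9: bank1 4->3 [CONFLICT]
step 10: bank5 3->8 [CONFLICT]
step 11: bank1 3->4 [CONFLICT]
step 12: bank6 5->5 [HIT]
step 13: bank6 5->10 [CONFLICT]
step 14: bank3 7->7 [HIT]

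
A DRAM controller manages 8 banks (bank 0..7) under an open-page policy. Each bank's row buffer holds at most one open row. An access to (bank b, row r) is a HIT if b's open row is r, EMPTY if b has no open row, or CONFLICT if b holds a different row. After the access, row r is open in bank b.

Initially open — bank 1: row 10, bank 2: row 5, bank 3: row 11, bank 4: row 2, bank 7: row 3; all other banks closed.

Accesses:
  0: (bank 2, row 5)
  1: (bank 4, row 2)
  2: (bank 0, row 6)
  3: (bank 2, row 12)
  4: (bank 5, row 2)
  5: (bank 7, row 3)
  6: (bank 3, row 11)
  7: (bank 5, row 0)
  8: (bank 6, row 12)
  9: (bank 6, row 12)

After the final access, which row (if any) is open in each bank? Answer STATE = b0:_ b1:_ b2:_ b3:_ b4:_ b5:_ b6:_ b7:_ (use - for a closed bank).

STATE = b0:6 b1:10 b2:12 b3:11 b4:2 b5:0 b6:12 b7:3

step 0: bank2 5->5 [HIT]
step 1: bank4 2->2 [HIT]
step 2: bank0 None->6 [EMPTY]
step 3: bank2 5->12 [CONFLICT]
step 4: bank5 None->2 [EMPTY]
step 5: bank7 3->3 [HIT]
step 6: bank3 11->11 [HIT]
step 7: bank5 2->0 [CONFLICT]
step 8: bank6 None->12 [EMPTY]
step 9: bank6 12->12 [HIT]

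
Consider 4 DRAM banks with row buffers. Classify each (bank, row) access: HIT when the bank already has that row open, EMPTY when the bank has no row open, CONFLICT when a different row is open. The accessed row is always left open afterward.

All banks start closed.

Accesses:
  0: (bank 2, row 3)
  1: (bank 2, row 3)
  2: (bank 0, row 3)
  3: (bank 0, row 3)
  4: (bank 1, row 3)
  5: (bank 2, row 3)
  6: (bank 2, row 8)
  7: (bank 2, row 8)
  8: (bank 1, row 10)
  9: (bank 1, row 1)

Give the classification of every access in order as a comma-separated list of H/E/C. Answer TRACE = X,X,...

TRACE = E,H,E,H,E,H,C,H,C,C

#0 (2,3) E
#1 (2,3) H  (was 3)
#2 (0,3) E
#3 (0,3) H  (was 3)
#4 (1,3) E
#5 (2,3) H  (was 3)
#6 (2,8) C  (was 3)
#7 (2,8) H  (was 8)
#8 (1,10) C  (was 3)
#9 (1,1) C  (was 10)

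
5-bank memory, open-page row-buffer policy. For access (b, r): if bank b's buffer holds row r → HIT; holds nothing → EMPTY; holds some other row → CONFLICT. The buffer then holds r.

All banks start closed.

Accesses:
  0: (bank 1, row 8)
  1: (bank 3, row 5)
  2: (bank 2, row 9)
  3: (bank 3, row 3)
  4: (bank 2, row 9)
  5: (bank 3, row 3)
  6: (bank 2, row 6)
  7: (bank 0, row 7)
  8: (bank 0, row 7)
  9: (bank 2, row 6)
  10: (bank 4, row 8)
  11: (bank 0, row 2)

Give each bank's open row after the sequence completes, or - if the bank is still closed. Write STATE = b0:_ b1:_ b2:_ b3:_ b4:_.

STATE = b0:2 b1:8 b2:6 b3:3 b4:8

step 0: bank1 None->8 [EMPTY]
step 1: bank3 None->5 [EMPTY]
step 2: bank2 None->9 [EMPTY]
step 3: bank3 5->3 [CONFLICT]
step 4: bank2 9->9 [HIT]
step 5: bank3 3->3 [HIT]
step 6: bank2 9->6 [CONFLICT]
step 7: bank0 None->7 [EMPTY]
step 8: bank0 7->7 [HIT]
step 9: bank2 6->6 [HIT]
step 10: bank4 None->8 [EMPTY]
step 11: bank0 7->2 [CONFLICT]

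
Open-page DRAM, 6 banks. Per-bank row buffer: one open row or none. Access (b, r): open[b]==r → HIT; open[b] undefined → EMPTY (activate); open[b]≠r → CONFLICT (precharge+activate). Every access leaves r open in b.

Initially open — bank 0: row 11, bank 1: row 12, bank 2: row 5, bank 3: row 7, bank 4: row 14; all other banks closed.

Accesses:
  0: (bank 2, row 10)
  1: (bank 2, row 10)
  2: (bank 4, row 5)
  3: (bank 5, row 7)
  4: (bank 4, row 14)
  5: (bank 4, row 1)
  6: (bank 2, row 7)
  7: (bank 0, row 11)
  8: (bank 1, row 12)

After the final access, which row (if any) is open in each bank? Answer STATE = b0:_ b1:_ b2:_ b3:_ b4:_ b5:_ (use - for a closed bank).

STATE = b0:11 b1:12 b2:7 b3:7 b4:1 b5:7

step 0: bank2 5->10 [CONFLICT]
step 1: bank2 10->10 [HIT]
step 2: bank4 14->5 [CONFLICT]
step 3: bank5 None->7 [EMPTY]
step 4: bank4 5->14 [CONFLICT]
step 5: bank4 14->1 [CONFLICT]
step 6: bank2 10->7 [CONFLICT]
step 7: bank0 11->11 [HIT]
step 8: bank1 12->12 [HIT]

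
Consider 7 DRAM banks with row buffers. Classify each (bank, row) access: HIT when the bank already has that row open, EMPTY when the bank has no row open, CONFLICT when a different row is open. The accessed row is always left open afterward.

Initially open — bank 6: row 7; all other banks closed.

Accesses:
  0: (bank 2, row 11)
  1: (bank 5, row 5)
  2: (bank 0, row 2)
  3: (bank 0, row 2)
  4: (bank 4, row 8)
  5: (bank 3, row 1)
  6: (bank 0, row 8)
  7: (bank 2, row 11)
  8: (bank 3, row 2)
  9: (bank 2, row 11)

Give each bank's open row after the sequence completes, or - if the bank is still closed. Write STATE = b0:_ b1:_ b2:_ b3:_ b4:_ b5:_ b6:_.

  [0] b2 r11: no row ⇒ E
  [1] b5 r5: no row ⇒ E
  [2] b0 r2: no row ⇒ E
  [3] b0 r2: had r2 ⇒ H
  [4] b4 r8: no row ⇒ E
  [5] b3 r1: no row ⇒ E
  [6] b0 r8: had r2 ⇒ C
  [7] b2 r11: had r11 ⇒ H
  [8] b3 r2: had r1 ⇒ C
  [9] b2 r11: had r11 ⇒ H

STATE = b0:8 b1:- b2:11 b3:2 b4:8 b5:5 b6:7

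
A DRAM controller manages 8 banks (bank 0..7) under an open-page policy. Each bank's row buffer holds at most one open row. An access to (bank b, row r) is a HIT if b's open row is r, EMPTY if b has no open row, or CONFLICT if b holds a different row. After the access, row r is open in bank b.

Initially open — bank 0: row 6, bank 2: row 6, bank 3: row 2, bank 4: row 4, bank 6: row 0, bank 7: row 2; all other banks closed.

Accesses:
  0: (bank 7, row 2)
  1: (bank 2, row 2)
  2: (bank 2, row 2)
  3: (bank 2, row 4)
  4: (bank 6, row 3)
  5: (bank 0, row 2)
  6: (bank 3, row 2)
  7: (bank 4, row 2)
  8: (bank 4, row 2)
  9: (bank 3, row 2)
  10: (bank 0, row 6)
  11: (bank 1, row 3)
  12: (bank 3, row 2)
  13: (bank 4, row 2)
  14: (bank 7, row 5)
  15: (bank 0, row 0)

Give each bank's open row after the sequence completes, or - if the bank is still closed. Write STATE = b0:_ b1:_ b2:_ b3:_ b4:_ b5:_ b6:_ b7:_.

STATE = b0:0 b1:3 b2:4 b3:2 b4:2 b5:- b6:3 b7:5

0: bank 7 row 2 — prev 2 → HIT
1: bank 2 row 2 — prev 6 → CONFLICT
2: bank 2 row 2 — prev 2 → HIT
3: bank 2 row 4 — prev 2 → CONFLICT
4: bank 6 row 3 — prev 0 → CONFLICT
5: bank 0 row 2 — prev 6 → CONFLICT
6: bank 3 row 2 — prev 2 → HIT
7: bank 4 row 2 — prev 4 → CONFLICT
8: bank 4 row 2 — prev 2 → HIT
9: bank 3 row 2 — prev 2 → HIT
10: bank 0 row 6 — prev 2 → CONFLICT
11: bank 1 row 3 — prev None → EMPTY
12: bank 3 row 2 — prev 2 → HIT
13: bank 4 row 2 — prev 2 → HIT
14: bank 7 row 5 — prev 2 → CONFLICT
15: bank 0 row 0 — prev 6 → CONFLICT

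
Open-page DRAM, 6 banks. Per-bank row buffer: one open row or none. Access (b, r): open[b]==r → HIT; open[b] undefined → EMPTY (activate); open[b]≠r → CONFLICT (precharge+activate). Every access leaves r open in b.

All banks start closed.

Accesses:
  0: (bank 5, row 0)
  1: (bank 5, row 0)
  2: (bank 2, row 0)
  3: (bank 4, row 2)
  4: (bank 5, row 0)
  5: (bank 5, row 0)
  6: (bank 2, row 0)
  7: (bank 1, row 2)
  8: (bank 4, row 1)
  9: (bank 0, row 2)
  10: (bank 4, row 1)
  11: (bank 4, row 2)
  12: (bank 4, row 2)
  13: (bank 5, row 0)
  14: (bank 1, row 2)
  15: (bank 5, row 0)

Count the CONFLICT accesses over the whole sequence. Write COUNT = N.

COUNT = 2

#0 (5,0) E
#1 (5,0) H  (was 0)
#2 (2,0) E
#3 (4,2) E
#4 (5,0) H  (was 0)
#5 (5,0) H  (was 0)
#6 (2,0) H  (was 0)
#7 (1,2) E
#8 (4,1) C  (was 2)
#9 (0,2) E
#10 (4,1) H  (was 1)
#11 (4,2) C  (was 1)
#12 (4,2) H  (was 2)
#13 (5,0) H  (was 0)
#14 (1,2) H  (was 2)
#15 (5,0) H  (was 0)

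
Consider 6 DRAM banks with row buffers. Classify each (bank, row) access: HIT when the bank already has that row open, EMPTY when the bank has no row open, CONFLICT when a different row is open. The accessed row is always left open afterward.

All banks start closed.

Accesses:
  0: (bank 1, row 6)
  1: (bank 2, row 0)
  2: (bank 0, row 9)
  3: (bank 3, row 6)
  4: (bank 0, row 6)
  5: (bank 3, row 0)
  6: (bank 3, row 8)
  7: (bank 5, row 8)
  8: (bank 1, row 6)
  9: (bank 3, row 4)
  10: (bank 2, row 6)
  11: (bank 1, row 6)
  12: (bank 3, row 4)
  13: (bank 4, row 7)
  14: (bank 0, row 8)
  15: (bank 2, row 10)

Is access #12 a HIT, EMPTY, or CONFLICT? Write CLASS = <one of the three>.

0: bank 1 row 6 — prev None → EMPTY
1: bank 2 row 0 — prev None → EMPTY
2: bank 0 row 9 — prev None → EMPTY
3: bank 3 row 6 — prev None → EMPTY
4: bank 0 row 6 — prev 9 → CONFLICT
5: bank 3 row 0 — prev 6 → CONFLICT
6: bank 3 row 8 — prev 0 → CONFLICT
7: bank 5 row 8 — prev None → EMPTY
8: bank 1 row 6 — prev 6 → HIT
9: bank 3 row 4 — prev 8 → CONFLICT
10: bank 2 row 6 — prev 0 → CONFLICT
11: bank 1 row 6 — prev 6 → HIT
12: bank 3 row 4 — prev 4 → HIT
13: bank 4 row 7 — prev None → EMPTY
14: bank 0 row 8 — prev 6 → CONFLICT
15: bank 2 row 10 — prev 6 → CONFLICT

CLASS = HIT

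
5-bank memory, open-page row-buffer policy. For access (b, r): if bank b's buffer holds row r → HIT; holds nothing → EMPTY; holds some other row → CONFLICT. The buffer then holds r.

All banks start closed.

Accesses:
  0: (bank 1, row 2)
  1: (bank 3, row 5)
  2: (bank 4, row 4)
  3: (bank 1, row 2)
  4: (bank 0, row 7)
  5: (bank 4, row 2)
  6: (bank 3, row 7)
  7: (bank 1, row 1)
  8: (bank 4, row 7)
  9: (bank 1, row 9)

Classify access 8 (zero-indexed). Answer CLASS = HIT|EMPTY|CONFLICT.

CLASS = CONFLICT

#0 (1,2) E
#1 (3,5) E
#2 (4,4) E
#3 (1,2) H  (was 2)
#4 (0,7) E
#5 (4,2) C  (was 4)
#6 (3,7) C  (was 5)
#7 (1,1) C  (was 2)
#8 (4,7) C  (was 2)
#9 (1,9) C  (was 1)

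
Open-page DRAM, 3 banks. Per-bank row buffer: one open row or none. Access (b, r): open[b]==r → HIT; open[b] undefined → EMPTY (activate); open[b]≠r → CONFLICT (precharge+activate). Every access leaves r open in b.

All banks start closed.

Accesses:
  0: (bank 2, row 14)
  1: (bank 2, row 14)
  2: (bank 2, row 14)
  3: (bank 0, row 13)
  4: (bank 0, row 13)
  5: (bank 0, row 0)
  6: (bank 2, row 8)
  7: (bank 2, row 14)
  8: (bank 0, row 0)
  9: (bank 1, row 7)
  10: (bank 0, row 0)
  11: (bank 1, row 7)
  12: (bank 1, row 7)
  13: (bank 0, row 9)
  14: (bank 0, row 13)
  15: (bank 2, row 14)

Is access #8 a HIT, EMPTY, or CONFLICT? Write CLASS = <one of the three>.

CLASS = HIT

#0 (2,14) E
#1 (2,14) H  (was 14)
#2 (2,14) H  (was 14)
#3 (0,13) E
#4 (0,13) H  (was 13)
#5 (0,0) C  (was 13)
#6 (2,8) C  (was 14)
#7 (2,14) C  (was 8)
#8 (0,0) H  (was 0)
#9 (1,7) E
#10 (0,0) H  (was 0)
#11 (1,7) H  (was 7)
#12 (1,7) H  (was 7)
#13 (0,9) C  (was 0)
#14 (0,13) C  (was 9)
#15 (2,14) H  (was 14)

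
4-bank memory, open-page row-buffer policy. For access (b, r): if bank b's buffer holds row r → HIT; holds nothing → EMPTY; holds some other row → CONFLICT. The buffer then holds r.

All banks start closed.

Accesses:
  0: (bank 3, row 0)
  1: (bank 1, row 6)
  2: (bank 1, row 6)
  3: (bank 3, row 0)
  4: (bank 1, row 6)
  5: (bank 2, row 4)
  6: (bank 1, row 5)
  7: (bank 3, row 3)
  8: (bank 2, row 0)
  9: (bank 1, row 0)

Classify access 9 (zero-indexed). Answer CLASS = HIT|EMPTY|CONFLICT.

  [0] b3 r0: no row ⇒ E
  [1] b1 r6: no row ⇒ E
  [2] b1 r6: had r6 ⇒ H
  [3] b3 r0: had r0 ⇒ H
  [4] b1 r6: had r6 ⇒ H
  [5] b2 r4: no row ⇒ E
  [6] b1 r5: had r6 ⇒ C
  [7] b3 r3: had r0 ⇒ C
  [8] b2 r0: had r4 ⇒ C
  [9] b1 r0: had r5 ⇒ C

CLASS = CONFLICT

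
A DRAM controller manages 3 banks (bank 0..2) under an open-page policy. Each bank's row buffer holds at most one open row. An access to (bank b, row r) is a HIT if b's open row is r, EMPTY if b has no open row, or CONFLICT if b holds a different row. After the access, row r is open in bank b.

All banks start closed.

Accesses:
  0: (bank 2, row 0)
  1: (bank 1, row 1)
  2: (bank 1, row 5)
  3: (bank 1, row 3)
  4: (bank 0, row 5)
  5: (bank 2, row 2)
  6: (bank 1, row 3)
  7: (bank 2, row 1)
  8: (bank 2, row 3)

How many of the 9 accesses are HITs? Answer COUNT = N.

COUNT = 1

#0 (2,0) E
#1 (1,1) E
#2 (1,5) C  (was 1)
#3 (1,3) C  (was 5)
#4 (0,5) E
#5 (2,2) C  (was 0)
#6 (1,3) H  (was 3)
#7 (2,1) C  (was 2)
#8 (2,3) C  (was 1)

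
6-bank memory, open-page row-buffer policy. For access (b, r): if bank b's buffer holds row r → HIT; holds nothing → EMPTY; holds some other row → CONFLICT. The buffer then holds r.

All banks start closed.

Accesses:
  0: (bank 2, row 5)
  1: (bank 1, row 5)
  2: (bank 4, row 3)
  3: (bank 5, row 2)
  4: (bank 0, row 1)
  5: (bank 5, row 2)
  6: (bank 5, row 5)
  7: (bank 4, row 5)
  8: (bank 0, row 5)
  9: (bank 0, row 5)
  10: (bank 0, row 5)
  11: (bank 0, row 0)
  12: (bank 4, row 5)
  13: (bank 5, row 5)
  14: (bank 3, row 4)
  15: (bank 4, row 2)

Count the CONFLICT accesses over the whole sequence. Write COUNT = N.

#0 (2,5) E
#1 (1,5) E
#2 (4,3) E
#3 (5,2) E
#4 (0,1) E
#5 (5,2) H  (was 2)
#6 (5,5) C  (was 2)
#7 (4,5) C  (was 3)
#8 (0,5) C  (was 1)
#9 (0,5) H  (was 5)
#10 (0,5) H  (was 5)
#11 (0,0) C  (was 5)
#12 (4,5) H  (was 5)
#13 (5,5) H  (was 5)
#14 (3,4) E
#15 (4,2) C  (was 5)

COUNT = 5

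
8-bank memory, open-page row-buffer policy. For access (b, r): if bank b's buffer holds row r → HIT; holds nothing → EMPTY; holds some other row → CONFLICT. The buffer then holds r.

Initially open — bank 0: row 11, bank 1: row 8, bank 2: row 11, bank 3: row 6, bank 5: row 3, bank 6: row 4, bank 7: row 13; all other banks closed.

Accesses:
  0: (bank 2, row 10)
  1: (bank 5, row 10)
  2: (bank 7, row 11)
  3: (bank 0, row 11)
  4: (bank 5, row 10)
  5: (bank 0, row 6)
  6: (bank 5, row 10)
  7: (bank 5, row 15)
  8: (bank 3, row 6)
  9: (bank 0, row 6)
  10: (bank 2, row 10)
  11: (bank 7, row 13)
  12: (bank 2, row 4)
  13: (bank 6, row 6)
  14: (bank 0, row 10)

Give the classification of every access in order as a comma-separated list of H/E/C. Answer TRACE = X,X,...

  [0] b2 r10: had r11 ⇒ C
  [1] b5 r10: had r3 ⇒ C
  [2] b7 r11: had r13 ⇒ C
  [3] b0 r11: had r11 ⇒ H
  [4] b5 r10: had r10 ⇒ H
  [5] b0 r6: had r11 ⇒ C
  [6] b5 r10: had r10 ⇒ H
  [7] b5 r15: had r10 ⇒ C
  [8] b3 r6: had r6 ⇒ H
  [9] b0 r6: had r6 ⇒ H
  [10] b2 r10: had r10 ⇒ H
  [11] b7 r13: had r11 ⇒ C
  [12] b2 r4: had r10 ⇒ C
  [13] b6 r6: had r4 ⇒ C
  [14] b0 r10: had r6 ⇒ C

TRACE = C,C,C,H,H,C,H,C,H,H,H,C,C,C,C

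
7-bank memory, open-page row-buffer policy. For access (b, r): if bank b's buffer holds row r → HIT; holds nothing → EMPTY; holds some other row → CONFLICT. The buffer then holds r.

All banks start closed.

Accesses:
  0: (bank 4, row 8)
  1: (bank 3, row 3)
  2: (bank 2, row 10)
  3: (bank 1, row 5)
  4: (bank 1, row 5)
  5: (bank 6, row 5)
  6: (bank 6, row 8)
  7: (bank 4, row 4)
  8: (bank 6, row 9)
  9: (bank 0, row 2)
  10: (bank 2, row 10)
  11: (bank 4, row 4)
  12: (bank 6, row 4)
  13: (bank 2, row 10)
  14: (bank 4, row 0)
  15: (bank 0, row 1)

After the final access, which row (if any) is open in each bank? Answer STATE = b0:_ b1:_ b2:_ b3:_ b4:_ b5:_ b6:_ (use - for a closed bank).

step 0: bank4 None->8 [EMPTY]
step 1: bank3 None->3 [EMPTY]
step 2: bank2 None->10 [EMPTY]
step 3: bank1 None->5 [EMPTY]
step 4: bank1 5->5 [HIT]
step 5: bank6 None->5 [EMPTY]
step 6: bank6 5->8 [CONFLICT]
step 7: bank4 8->4 [CONFLICT]
step 8: bank6 8->9 [CONFLICT]
step 9: bank0 None->2 [EMPTY]
step 10: bank2 10->10 [HIT]
step 11: bank4 4->4 [HIT]
step 12: bank6 9->4 [CONFLICT]
step 13: bank2 10->10 [HIT]
step 14: bank4 4->0 [CONFLICT]
step 15: bank0 2->1 [CONFLICT]

STATE = b0:1 b1:5 b2:10 b3:3 b4:0 b5:- b6:4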